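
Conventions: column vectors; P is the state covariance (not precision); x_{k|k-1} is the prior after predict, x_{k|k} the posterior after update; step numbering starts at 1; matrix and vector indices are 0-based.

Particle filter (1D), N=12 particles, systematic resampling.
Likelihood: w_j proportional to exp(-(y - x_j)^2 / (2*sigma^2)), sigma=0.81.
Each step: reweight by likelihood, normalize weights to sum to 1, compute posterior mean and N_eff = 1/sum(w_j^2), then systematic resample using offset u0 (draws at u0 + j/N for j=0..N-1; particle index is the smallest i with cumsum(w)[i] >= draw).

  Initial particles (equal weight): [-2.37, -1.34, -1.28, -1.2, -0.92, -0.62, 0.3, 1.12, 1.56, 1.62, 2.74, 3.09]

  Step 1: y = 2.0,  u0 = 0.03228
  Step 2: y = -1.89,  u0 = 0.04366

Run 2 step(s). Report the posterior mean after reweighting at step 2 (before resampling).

post_mean = 0.3579

step 1: w=[0.0000, 0.0001, 0.0001, 0.0001, 0.0004, 0.0015, 0.0316, 0.1586, 0.2469, 0.2564, 0.1885, 0.1157]  mean=1.8601  Neff=4.9557  idx=[6, 7, 8, 8, 8, 9, 9, 9, 10, 10, 10, 11]
step 2: w=[0.9418, 0.0365, 0.0042, 0.0042, 0.0042, 0.0030, 0.0030, 0.0030, 0.0000, 0.0000, 0.0000, 0.0000]  mean=0.3579  Neff=1.1257  idx=[0, 0, 0, 0, 0, 0, 0, 0, 0, 0, 0, 1]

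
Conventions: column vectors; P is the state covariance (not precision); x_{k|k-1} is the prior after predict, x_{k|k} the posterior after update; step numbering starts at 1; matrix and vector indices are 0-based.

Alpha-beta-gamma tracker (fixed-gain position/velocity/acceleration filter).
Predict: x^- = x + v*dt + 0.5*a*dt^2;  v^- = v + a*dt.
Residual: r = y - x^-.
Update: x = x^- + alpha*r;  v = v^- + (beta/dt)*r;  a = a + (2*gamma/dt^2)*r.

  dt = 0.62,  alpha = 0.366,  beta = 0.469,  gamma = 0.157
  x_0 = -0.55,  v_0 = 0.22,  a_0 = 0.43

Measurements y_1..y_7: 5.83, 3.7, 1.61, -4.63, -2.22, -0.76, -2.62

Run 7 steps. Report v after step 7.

v_post = 0.3153

step 1: x_pred=-0.3310  r=6.1610  x^+=1.9240  v^+=5.1471  a^+=5.4626
step 2: x_pred=6.1651  r=-2.4651  x^+=5.2628  v^+=6.6692  a^+=3.4490
step 3: x_pred=10.0606  r=-8.4506  x^+=6.9677  v^+=2.4151  a^+=-3.4539
step 4: x_pred=7.8012  r=-12.4312  x^+=3.2514  v^+=-9.1300  a^+=-13.6085
step 5: x_pred=-5.0247  r=2.8047  x^+=-3.9982  v^+=-15.4456  a^+=-11.3174
step 6: x_pred=-15.7497  r=14.9897  x^+=-10.2635  v^+=-11.1234  a^+=0.9270
step 7: x_pred=-16.9818  r=14.3618  x^+=-11.7254  v^+=0.3153  a^+=12.6586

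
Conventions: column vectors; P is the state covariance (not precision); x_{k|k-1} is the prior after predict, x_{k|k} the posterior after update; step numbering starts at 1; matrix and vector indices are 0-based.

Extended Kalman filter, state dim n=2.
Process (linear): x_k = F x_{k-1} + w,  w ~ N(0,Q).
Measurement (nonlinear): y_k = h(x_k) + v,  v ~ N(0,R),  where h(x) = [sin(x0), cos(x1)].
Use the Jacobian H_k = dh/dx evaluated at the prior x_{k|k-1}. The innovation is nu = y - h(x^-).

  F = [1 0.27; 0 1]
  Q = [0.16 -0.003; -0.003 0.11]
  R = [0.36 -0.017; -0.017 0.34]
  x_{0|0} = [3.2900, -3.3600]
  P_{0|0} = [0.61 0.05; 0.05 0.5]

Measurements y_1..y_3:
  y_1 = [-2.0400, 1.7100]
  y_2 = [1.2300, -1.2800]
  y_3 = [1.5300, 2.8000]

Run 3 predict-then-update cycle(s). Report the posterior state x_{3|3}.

step 1: x^-=[2.3828, -3.3600]  P^-=[0.8335 0.1820; 0.1820 0.6100]  H_jac=[-0.7257 0.0000; 0.0000 -0.2167]  S=[0.7989 0.0116; 0.0116 0.3686]  K=[-0.7559 -0.0832; -0.1602 -0.3535]  nu=[-2.7280, 2.6862]  x^+=[4.2214, -3.8726]  P^+=[0.3730 0.0712; 0.0712 0.5421]
step 2: x^-=[3.1758, -3.8726]  P^-=[0.6110 0.2146; 0.2146 0.6521]  H_jac=[-0.9994 0.0000; 0.0000 -0.6676]  S=[0.9703 0.1262; 0.1262 0.6307]  K=[-0.6158 -0.1039; -0.1347 -0.6634]  nu=[1.2642, -0.5355]  x^+=[2.4529, -3.6877]  P^+=[0.2201 0.0373; 0.0373 0.3344]
step 3: x^-=[1.4573, -3.6877]  P^-=[0.4246 0.1245; 0.1245 0.4444]  H_jac=[0.1133 0.0000; 0.0000 -0.5194]  S=[0.3654 -0.0243; -0.0243 0.4599]  K=[0.1227 -0.1342; 0.0052 -0.5016]  nu=[0.5364, 3.6546]  x^+=[1.0328, -5.5181]  P^+=[0.4100 0.0918; 0.0918 0.3286]

x_post = [1.0328, -5.5181]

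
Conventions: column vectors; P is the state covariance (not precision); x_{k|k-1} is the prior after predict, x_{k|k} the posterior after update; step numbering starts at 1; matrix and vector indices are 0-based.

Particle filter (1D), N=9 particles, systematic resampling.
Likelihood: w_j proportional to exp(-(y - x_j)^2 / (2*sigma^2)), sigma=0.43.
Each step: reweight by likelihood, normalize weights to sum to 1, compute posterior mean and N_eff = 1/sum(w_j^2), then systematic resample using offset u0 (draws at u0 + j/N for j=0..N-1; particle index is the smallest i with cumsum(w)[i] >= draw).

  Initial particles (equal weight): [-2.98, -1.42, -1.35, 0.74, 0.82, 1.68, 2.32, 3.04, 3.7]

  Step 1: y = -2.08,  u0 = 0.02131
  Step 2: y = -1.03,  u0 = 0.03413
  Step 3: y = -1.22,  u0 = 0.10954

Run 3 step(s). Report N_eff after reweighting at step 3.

N_eff = 8.9913

step 1: w=[0.1704, 0.4690, 0.3605, 0.0000, 0.0000, 0.0000, 0.0000, 0.0000, 0.0000]  mean=-1.6606  Neff=2.6383  idx=[0, 0, 1, 1, 1, 1, 2, 2, 2]
step 2: w=[0.0000, 0.0000, 0.1346, 0.1346, 0.1346, 0.1346, 0.1539, 0.1539, 0.1539]  mean=-1.3877  Neff=6.9689  idx=[2, 3, 3, 4, 5, 6, 7, 7, 8]
step 3: w=[0.1080, 0.1080, 0.1080, 0.1080, 0.1080, 0.1150, 0.1150, 0.1150, 0.1150]  mean=-1.3878  Neff=8.9913  idx=[1, 2, 3, 4, 5, 6, 7, 8, 8]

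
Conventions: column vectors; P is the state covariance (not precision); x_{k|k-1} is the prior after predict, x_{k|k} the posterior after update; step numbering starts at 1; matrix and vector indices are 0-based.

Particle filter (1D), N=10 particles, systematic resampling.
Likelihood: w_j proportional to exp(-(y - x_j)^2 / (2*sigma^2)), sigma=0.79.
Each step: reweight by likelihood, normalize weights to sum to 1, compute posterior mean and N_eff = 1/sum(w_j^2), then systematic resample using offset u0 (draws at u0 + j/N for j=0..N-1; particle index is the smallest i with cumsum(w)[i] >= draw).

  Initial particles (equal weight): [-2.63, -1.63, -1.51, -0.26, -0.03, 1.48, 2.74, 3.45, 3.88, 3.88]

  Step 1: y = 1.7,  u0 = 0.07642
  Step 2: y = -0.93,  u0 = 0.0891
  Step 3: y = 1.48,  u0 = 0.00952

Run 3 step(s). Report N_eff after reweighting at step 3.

step 1: w=[0.0000, 0.0001, 0.0002, 0.0279, 0.0551, 0.5830, 0.2548, 0.0521, 0.0135, 0.0135]  mean=1.8358  Neff=2.4293  idx=[4, 5, 5, 5, 5, 5, 6, 6, 6, 8]
step 2: w=[0.9163, 0.0167, 0.0167, 0.0167, 0.0167, 0.0167, 0.0000, 0.0000, 0.0000, 0.0000]  mean=0.0965  Neff=1.1890  idx=[0, 0, 0, 0, 0, 0, 0, 0, 0, 5]
step 3: w=[0.0657, 0.0657, 0.0657, 0.0657, 0.0657, 0.0657, 0.0657, 0.0657, 0.0657, 0.4084]  mean=0.5867  Neff=4.8617  idx=[0, 1, 3, 4, 6, 7, 9, 9, 9, 9]

N_eff = 4.8617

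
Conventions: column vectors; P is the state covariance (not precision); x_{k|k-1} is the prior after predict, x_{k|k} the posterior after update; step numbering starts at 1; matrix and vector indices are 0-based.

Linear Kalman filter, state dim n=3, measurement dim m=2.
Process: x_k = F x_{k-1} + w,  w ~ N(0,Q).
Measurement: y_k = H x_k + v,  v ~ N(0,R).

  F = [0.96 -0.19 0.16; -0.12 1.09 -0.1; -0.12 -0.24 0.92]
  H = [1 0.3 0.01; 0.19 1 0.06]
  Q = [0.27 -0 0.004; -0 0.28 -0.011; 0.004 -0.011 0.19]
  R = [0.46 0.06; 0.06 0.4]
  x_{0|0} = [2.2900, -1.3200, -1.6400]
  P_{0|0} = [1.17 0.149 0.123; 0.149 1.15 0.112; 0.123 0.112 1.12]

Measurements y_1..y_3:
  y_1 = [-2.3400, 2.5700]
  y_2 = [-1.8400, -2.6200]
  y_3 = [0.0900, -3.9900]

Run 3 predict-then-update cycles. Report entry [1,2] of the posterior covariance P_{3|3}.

P_post[1,2] = -0.1793

step 1: x^-=[2.1868, -1.5496, -1.4668]  P^-=[1.3951 -0.2241 0.1380; -0.2241 1.6139 -0.3103; 0.1380 -0.3103 1.1530]  S=[1.8669 0.5729; 0.5729 1.9492]  K=[0.7741 -0.2022; -0.1174 0.8311; 0.0704 -0.1310]  nu=[-4.0473, 3.7921]  x^+=[-1.7130, 2.0772, -2.2484]  P^+=[0.3761 -0.1090 0.0508; -0.1090 0.3536 -0.1251; 0.0508 -0.1251 1.1209]
step 2: x^-=[-2.3989, 2.6946, -2.3615]  P^-=[0.7211 -0.2811 0.2350; -0.2811 0.7737 -0.3235; 0.2350 -0.3235 1.2022]  S=[1.0850 0.1383; 0.1383 1.0638]  K=[0.6148 -0.2021; -0.1343 0.6763; 0.1657 -0.2159]  nu=[-0.2258, -4.7171]  x^+=[-1.5846, -0.4654, -1.3806]  P^+=[0.3019 -0.1074 0.1010; -0.1074 0.2927 -0.1636; 0.1010 -0.1636 1.1328]
step 3: x^-=[-1.6537, -0.1790, -0.9683]  P^-=[0.6679 -0.2716 0.2938; -0.2716 0.7096 -0.3544; 0.2938 -0.3544 1.2137]  S=[1.0327 0.1217; 0.1217 0.9990]  K=[0.5942 -0.1996; -0.1374 0.6541; 0.2231 -0.2531]  nu=[1.8071, -3.4387]  x^+=[0.1064, -2.6764, 0.3053]  P^+=[0.2923 -0.1075 0.1301; -0.1075 0.2846 -0.1793; 0.1301 -0.1793 1.1120]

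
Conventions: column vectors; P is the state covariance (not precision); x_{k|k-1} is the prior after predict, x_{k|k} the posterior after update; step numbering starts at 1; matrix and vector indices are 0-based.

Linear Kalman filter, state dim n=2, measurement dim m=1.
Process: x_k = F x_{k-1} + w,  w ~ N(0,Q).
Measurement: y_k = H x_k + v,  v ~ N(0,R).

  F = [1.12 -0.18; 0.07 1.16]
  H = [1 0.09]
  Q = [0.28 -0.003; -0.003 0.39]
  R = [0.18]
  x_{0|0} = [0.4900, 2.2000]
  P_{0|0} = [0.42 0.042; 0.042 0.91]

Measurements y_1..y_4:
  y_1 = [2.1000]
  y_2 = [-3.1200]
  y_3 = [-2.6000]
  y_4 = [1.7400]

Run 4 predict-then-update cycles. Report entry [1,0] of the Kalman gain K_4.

K[1,0] = -0.9965

step 1: x^-=[0.1528, 2.5863]  P^-=[0.8194 -0.1060; -0.1060 1.6234]  S=[0.9935]  K=[0.8152; 0.0403]  nu=[1.7144]  x^+=[1.5504, 2.6554]  P^+=[0.1592 -0.1387; -0.1387 1.6218]
step 2: x^-=[1.2584, 3.1888]  P^-=[0.5882 -0.5076; -0.5076 2.5505]  S=[0.6975]  K=[0.7778; -0.3986]  nu=[-4.6654]  x^+=[-2.3704, 5.0487]  P^+=[0.1662 -0.2913; -0.2913 2.4397]
step 3: x^-=[-3.5636, 5.6905]  P^-=[0.6850 -0.8742; -0.8742 3.6263]  S=[0.7370]  K=[0.8227; -0.7433]  nu=[0.4514]  x^+=[-3.1922, 5.3550]  P^+=[0.1862 -0.4235; -0.4235 3.2191]
step 4: x^-=[-4.5392, 5.9884]  P^-=[0.7886 -1.2054; -1.2054 4.6538]  S=[0.7893]  K=[0.8616; -0.9965]  nu=[5.7402]  x^+=[0.4069, 0.2681]  P^+=[0.2026 -0.5277; -0.5277 3.8699]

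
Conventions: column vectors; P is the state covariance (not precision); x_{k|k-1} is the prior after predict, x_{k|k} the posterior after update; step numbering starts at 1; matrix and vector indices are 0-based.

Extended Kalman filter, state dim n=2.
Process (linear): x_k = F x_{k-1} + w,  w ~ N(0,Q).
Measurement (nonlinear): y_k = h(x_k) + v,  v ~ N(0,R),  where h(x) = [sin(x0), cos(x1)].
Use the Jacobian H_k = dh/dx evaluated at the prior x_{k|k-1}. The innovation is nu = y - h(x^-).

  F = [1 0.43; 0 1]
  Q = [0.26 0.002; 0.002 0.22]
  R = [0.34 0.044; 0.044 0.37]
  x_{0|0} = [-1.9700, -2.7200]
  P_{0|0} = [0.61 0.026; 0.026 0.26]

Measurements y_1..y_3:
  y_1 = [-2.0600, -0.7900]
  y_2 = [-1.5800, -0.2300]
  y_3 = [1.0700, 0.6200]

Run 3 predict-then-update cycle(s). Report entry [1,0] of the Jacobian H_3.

H_jac[1,0] = 0.0000

step 1: x^-=[-3.1396, -2.7200]  P^-=[0.9404 0.1398; 0.1398 0.4800]  H_jac=[-1.0000 0.0000; 0.0000 0.4092]  S=[1.2804 -0.0132; -0.0132 0.4504]  K=[-0.7334 0.1055; -0.1047 0.4331]  nu=[-2.0580, 0.1224]  x^+=[-1.6174, -2.4515]  P^+=[0.2447 0.0165; 0.0165 0.3803]
step 2: x^-=[-2.6715, -2.4515]  P^-=[0.5893 0.1821; 0.1821 0.6003]  H_jac=[-0.8915 0.0000; 0.0000 0.6366]  S=[0.8084 -0.0593; -0.0593 0.6133]  K=[-0.6406 0.1270; -0.1562 0.6080]  nu=[-1.1270, 0.5412]  x^+=[-1.8808, -1.9464]  P^+=[0.2380 0.0296; 0.0296 0.3426]
step 3: x^-=[-2.7178, -1.9464]  P^-=[0.5868 0.1789; 0.1789 0.5626]  H_jac=[-0.9115 0.0000; 0.0000 0.9303]  S=[0.8275 -0.1077; -0.1077 0.8569]  K=[-0.6314 0.1148; -0.1195 0.5958]  nu=[1.4812, 0.9868]  x^+=[-3.5397, -1.5355]  P^+=[0.2300 0.0158; 0.0158 0.2313]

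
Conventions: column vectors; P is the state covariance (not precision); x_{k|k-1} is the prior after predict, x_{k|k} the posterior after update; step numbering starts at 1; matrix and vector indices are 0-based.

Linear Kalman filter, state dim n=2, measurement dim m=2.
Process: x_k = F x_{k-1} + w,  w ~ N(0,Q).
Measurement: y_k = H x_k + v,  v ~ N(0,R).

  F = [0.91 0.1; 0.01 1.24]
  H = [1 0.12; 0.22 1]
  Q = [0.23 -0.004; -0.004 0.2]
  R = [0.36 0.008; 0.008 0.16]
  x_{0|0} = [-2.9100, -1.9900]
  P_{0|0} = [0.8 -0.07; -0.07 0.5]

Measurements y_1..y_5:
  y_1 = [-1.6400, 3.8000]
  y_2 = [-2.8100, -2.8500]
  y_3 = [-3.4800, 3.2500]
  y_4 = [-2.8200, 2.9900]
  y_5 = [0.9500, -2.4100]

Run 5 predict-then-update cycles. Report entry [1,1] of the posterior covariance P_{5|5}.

step 1: x^-=[-2.8471, -2.4967]  P^-=[0.8847 -0.0138; -0.0138 0.9671]  S=[1.2554 0.3046; 0.3046 1.1639]  K=[0.7109 -0.0306; -0.1276 0.8617]  nu=[1.5067, 6.9231]  x^+=[-1.9880, 3.2769]  P^+=[0.2625 -0.0570; -0.0570 0.1494]
step 2: x^-=[-1.4814, 4.0434]  P^-=[0.4385 -0.0474; -0.0474 0.4283]  S=[0.7933 0.1072; 0.1072 0.5887]  K=[0.5478 -0.0164; -0.0932 0.7268]  nu=[-1.8138, -6.5675]  x^+=[-2.3671, -0.5611]  P^+=[0.2022 -0.0427; -0.0427 0.1250]
step 3: x^-=[-2.2102, -0.7194]  P^-=[0.3909 -0.0349; -0.0349 0.3911]  S=[0.7482 0.1051; 0.1051 0.5546]  K=[0.5177 -0.0060; -0.0833 0.7070]  nu=[-1.1835, 4.4556]  x^+=[-2.8497, 2.5295]  P^+=[0.1910 -0.0388; -0.0388 0.1210]
step 4: x^-=[-2.3403, 3.1080]  P^-=[0.3823 -0.0311; -0.0311 0.3851]  S=[0.7404 0.1064; 0.1064 0.5499]  K=[0.5117 -0.0026; -0.0807 0.7035]  nu=[-0.8527, 0.3968]  x^+=[-2.7776, 3.4560]  P^+=[0.1887 -0.0378; -0.0378 0.1202]
step 5: x^-=[-2.1821, 4.2576]  P^-=[0.3806 -0.0301; -0.0301 0.3840]  S=[0.7389 0.1069; 0.1069 0.5491]  K=[0.5105 -0.0017; -0.0801 0.7027]  nu=[2.6211, -6.1876]  x^+=[-0.8334, -0.3004]  P^+=[0.1883 -0.0376; -0.0376 0.1201]

P_post[1,1] = 0.1201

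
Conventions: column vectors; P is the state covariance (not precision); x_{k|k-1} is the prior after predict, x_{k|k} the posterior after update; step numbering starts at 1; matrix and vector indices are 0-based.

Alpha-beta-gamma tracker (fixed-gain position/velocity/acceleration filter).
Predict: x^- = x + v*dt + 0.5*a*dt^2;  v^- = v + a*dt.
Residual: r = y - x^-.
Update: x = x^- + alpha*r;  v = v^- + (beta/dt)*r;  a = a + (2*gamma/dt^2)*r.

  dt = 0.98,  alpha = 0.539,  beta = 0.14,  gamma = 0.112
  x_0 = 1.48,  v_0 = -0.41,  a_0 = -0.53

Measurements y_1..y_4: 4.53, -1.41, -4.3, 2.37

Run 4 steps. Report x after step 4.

step 1: x_pred=0.8237  r=3.7063  x^+=2.8214  v^+=-0.3999  a^+=0.3344
step 2: x_pred=2.5901  r=-4.0001  x^+=0.4340  v^+=-0.6436  a^+=-0.5985
step 3: x_pred=-0.4841  r=-3.8159  x^+=-2.5409  v^+=-1.7753  a^+=-1.4885
step 4: x_pred=-4.9954  r=7.3654  x^+=-1.0255  v^+=-2.1818  a^+=0.2294

x_post = -1.0255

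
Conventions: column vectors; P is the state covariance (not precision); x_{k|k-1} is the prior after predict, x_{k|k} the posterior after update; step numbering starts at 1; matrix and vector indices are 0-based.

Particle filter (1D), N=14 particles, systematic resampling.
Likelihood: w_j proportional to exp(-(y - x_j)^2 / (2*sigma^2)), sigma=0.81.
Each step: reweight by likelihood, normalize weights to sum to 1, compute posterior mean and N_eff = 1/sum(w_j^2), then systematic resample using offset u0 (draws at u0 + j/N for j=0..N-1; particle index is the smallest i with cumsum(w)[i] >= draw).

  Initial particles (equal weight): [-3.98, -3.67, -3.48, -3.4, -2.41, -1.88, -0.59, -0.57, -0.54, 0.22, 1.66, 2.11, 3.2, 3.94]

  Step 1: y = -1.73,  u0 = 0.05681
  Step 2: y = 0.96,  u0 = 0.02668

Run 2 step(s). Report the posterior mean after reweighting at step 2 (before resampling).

step 1: w=[0.0068, 0.0183, 0.0312, 0.0384, 0.2264, 0.3165, 0.1196, 0.1155, 0.1094, 0.0178, 0.0001, 0.0000, 0.0000, 0.0000]  mean=-1.6657  Neff=5.1491  idx=[3, 4, 4, 4, 5, 5, 5, 5, 5, 6, 7, 7, 8, 9]
step 2: w=[0.0000, 0.0001, 0.0001, 0.0001, 0.0016, 0.0016, 0.0016, 0.0016, 0.0016, 0.1190, 0.1248, 0.1248, 0.1337, 0.4894]  mean=-0.1929  Neff=3.3039  idx=[9, 9, 10, 10, 11, 12, 12, 13, 13, 13, 13, 13, 13, 13]

post_mean = -0.1929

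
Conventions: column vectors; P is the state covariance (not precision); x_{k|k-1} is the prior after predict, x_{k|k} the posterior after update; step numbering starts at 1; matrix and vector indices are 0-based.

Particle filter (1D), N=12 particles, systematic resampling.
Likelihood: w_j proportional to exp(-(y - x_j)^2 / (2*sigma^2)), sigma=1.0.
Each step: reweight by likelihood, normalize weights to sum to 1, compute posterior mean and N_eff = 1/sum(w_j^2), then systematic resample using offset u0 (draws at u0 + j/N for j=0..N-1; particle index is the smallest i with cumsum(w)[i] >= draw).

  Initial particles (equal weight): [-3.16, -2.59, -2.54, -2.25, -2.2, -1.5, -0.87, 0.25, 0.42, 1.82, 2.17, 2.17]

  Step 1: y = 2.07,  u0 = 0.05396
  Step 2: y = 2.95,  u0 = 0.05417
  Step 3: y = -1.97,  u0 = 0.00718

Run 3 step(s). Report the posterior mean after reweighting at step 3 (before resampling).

step 1: w=[0.0000, 0.0000, 0.0000, 0.0000, 0.0000, 0.0005, 0.0039, 0.0558, 0.0749, 0.2833, 0.2908, 0.2908]  mean=1.8187  Neff=3.8745  idx=[7, 9, 9, 9, 9, 10, 10, 10, 11, 11, 11, 11]
step 2: w=[0.0036, 0.0723, 0.0723, 0.0723, 0.0723, 0.1010, 0.1010, 0.1010, 0.1010, 0.1010, 0.1010, 0.1010]  mean=2.0619  Neff=10.8261  idx=[1, 2, 4, 5, 5, 6, 7, 8, 9, 10, 10, 11]
step 3: w=[0.1906, 0.1906, 0.1906, 0.0476, 0.0476, 0.0476, 0.0476, 0.0476, 0.0476, 0.0476, 0.0476, 0.0476]  mean=1.9699  Neff=7.7307  idx=[0, 0, 0, 1, 1, 2, 2, 3, 5, 6, 8, 10]

post_mean = 1.9699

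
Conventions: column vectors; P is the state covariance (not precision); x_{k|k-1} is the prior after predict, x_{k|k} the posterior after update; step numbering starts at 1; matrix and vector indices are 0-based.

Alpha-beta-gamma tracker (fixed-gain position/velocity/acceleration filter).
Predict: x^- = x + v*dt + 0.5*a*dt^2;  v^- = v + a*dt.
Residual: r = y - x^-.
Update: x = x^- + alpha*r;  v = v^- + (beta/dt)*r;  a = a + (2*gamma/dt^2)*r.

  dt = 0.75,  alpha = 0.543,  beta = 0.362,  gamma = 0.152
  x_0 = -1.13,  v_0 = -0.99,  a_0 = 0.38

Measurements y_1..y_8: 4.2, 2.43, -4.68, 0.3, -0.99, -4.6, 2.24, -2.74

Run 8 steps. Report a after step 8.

step 1: x_pred=-1.7656  r=5.9656  x^+=1.4737  v^+=2.1744  a^+=3.6041
step 2: x_pred=4.1182  r=-1.6882  x^+=3.2015  v^+=4.0627  a^+=2.6917
step 3: x_pred=7.0055  r=-11.6855  x^+=0.6603  v^+=0.4412  a^+=-3.6237
step 4: x_pred=-0.0279  r=0.3279  x^+=0.1501  v^+=-2.1182  a^+=-3.4464
step 5: x_pred=-2.4078  r=1.4178  x^+=-1.6380  v^+=-4.0187  a^+=-2.6802
step 6: x_pred=-5.4058  r=0.8058  x^+=-4.9682  v^+=-5.6399  a^+=-2.2447
step 7: x_pred=-9.8295  r=12.0695  x^+=-3.2757  v^+=-1.4979  a^+=4.2782
step 8: x_pred=-3.1959  r=0.4559  x^+=-2.9484  v^+=1.9308  a^+=4.5246

a_post = 4.5246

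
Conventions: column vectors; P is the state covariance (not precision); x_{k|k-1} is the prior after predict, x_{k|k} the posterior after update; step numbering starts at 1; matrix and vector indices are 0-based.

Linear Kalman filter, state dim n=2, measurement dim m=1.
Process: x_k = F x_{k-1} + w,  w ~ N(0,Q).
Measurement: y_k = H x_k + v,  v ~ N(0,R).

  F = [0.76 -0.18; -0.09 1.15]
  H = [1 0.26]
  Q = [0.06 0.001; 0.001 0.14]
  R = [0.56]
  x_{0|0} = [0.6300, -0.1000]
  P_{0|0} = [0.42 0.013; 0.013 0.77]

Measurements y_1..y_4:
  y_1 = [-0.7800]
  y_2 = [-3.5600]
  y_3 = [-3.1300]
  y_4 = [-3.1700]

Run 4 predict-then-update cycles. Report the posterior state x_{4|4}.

step 1: x^-=[0.4968, -0.1717]  P^-=[0.3240 -0.1755; -0.1755 1.1590]  S=[0.8711]  K=[0.3195; 0.1444]  nu=[-1.2322]  x^+=[0.1031, -0.3497]  P^+=[0.2350 -0.2157; -0.2157 1.1409]
step 2: x^-=[0.1413, -0.4114]  P^-=[0.2918 -0.4433; -0.4433 1.6954]  S=[0.7358]  K=[0.2399; -0.0034]  nu=[-3.5943]  x^+=[-0.7208, -0.3992]  P^+=[0.2494 -0.4427; -0.4427 1.6954]
step 3: x^-=[-0.4760, -0.3942]  P^-=[0.3801 -0.7611; -0.7611 2.4758]  S=[0.7117]  K=[0.2560; -0.1649]  nu=[-2.5515]  x^+=[-1.1293, 0.0267]  P^+=[0.3335 -0.7310; -0.7310 2.4564]
step 4: x^-=[-0.8631, 0.1323]  P^-=[0.5322 -1.1810; -1.1810 3.5426]  S=[0.7175]  K=[0.3138; -0.3623]  nu=[-2.3413]  x^+=[-1.5977, 0.9806]  P^+=[0.4616 -1.0995; -1.0995 3.4484]

x_post = [-1.5977, 0.9806]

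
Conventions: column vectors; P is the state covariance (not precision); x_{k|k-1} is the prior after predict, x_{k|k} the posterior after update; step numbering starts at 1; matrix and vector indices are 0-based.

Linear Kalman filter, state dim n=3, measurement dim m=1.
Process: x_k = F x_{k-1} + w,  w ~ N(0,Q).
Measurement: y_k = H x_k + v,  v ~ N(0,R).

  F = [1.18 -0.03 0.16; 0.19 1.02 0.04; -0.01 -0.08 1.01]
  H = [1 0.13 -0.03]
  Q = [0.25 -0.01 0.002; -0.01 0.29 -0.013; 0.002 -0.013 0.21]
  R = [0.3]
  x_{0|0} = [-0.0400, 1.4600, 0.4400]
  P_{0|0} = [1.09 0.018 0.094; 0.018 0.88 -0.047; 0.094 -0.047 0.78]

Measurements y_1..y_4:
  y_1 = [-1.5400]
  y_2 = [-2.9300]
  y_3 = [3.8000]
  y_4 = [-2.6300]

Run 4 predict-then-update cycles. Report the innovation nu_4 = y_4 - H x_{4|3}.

innov = [-4.8089]

step 1: x^-=[-0.0206, 1.4992, 0.3280]  P^-=[1.8231 0.2337 0.2295; 0.2337 1.2507 -0.0861; 0.2295 -0.0861 1.0171]  S=[2.1929]  K=[0.8421; 0.1819; 0.0856]  nu=[-1.7045]  x^+=[-1.4559, 1.1892, 0.1820]  P^+=[0.2681 -0.1022 0.0714; -0.1022 1.1782 -0.1203; 0.0714 -0.1203 1.0011]
step 2: x^-=[-1.7246, 0.9436, 0.1033]  P^-=[0.6853 -0.1159 0.2632; -0.1159 1.4787 -0.1764; 0.2632 -0.1764 1.2566]  S=[0.9668]  K=[0.6850; 0.0844; 0.2095]  nu=[-1.3250]  x^+=[-2.6322, 0.8318, -0.1743]  P^+=[0.2316 -0.1718 0.1244; -0.1718 1.4718 -0.1935; 0.1244 -0.1935 1.2142]
step 3: x^-=[-3.1589, 0.3413, -0.2162]  P^-=[0.6659 -0.2229 0.3716; -0.2229 1.7511 -0.2551; 0.3716 -0.2551 1.4865]  S=[0.9185]  K=[0.6812; 0.0135; 0.3199]  nu=[6.9080]  x^+=[1.5471, 0.4347, 1.9938]  P^+=[0.2396 -0.2313 0.1714; -0.2313 1.7509 -0.2590; 0.1714 -0.2590 1.3925]
step 4: x^-=[2.1315, 0.8171, 1.9634]  P^-=[0.7044 -0.3067 0.4654; -0.3067 2.0143 -0.3274; 0.4654 -0.3274 1.6797]  S=[0.9349]  K=[0.6959; -0.0375; 0.3984]  nu=[-4.8089]  x^+=[-1.2150, 0.9974, 0.0478]  P^+=[0.2517 -0.2823 0.2062; -0.2823 2.0130 -0.3134; 0.2062 -0.3134 1.5314]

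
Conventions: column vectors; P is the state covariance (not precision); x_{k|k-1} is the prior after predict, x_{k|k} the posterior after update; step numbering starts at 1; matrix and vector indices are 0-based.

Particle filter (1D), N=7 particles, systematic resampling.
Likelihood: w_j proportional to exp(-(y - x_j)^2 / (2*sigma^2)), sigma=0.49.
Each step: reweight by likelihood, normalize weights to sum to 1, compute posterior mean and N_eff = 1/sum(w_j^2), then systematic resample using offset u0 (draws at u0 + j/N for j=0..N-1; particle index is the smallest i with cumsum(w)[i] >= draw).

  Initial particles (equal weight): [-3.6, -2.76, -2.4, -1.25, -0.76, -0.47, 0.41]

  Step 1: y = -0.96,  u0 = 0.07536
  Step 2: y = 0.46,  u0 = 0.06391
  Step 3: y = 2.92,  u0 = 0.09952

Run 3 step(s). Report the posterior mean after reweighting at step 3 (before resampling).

step 1: w=[0.0000, 0.0005, 0.0056, 0.3497, 0.3833, 0.2527, 0.0084]  mean=-0.8584  Neff=3.0021  idx=[3, 3, 4, 4, 4, 5, 5]
step 2: w=[0.0048, 0.0048, 0.0959, 0.0959, 0.0959, 0.3513, 0.3513]  mean=-0.5610  Neff=3.6430  idx=[2, 4, 5, 5, 5, 6, 6]
step 3: w=[0.0028, 0.0028, 0.1989, 0.1989, 0.1989, 0.1989, 0.1989]  mean=-0.4716  Neff=5.0557  idx=[2, 3, 3, 4, 5, 6, 6]

post_mean = -0.4716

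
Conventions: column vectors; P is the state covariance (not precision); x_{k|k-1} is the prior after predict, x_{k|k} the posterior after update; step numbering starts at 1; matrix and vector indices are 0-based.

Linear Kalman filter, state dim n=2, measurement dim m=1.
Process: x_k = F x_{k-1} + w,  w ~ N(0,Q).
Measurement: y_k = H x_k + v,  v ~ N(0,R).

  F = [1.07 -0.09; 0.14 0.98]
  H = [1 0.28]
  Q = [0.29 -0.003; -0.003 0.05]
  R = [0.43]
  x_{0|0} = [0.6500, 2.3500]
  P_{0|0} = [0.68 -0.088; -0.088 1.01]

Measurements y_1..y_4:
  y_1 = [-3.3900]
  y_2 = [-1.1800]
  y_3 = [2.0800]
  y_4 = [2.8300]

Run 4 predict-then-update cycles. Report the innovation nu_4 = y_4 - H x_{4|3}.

innov = [2.5072]

step 1: x^-=[0.4840, 2.3940]  P^-=[1.0937 -0.0814; -0.0814 1.0092]  S=[1.5572]  K=[0.6877; 0.1292]  nu=[-4.5443]  x^+=[-2.6411, 1.8069]  P^+=[0.3572 -0.2197; -0.2197 0.9832]
step 2: x^-=[-2.9886, 1.4010]  P^-=[0.7493 -0.2639; -0.2639 0.9410]  S=[1.1053]  K=[0.6111; -0.0003]  nu=[1.4163]  x^+=[-2.1231, 1.4005]  P^+=[0.3366 -0.2636; -0.2636 0.9410]
step 3: x^-=[-2.3978, 1.0753]  P^-=[0.7337 -0.3087; -0.3087 0.8880]  S=[1.0605]  K=[0.6104; -0.0566]  nu=[4.1767]  x^+=[0.1516, 0.8387]  P^+=[0.3386 -0.2720; -0.2720 0.8846]
step 4: x^-=[0.0867, 0.8432]  P^-=[0.7373 -0.3121; -0.3121 0.8315]  S=[1.0577]  K=[0.6144; -0.0750]  nu=[2.5072]  x^+=[1.6272, 0.6552]  P^+=[0.3380 -0.2634; -0.2634 0.8256]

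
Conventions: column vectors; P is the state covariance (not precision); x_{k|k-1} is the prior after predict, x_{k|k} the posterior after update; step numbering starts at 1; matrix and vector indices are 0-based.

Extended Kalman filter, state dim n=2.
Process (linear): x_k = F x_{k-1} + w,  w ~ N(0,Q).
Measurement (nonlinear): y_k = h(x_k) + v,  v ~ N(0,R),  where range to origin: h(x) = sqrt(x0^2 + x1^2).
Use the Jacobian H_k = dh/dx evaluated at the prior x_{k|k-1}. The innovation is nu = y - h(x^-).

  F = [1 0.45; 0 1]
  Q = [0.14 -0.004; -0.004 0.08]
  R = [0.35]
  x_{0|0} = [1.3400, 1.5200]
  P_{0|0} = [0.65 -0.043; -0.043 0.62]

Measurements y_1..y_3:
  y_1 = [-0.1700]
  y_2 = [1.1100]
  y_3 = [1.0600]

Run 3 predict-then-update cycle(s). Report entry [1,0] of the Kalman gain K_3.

K[1,0] = 0.3458

step 1: x^-=[2.0240, 1.5200]  P^-=[0.8769 0.2320; 0.2320 0.7000]  H_jac=[0.7996 0.6005]  S=[1.3859]  K=[0.6064; 0.4372]  nu=[-2.7012]  x^+=[0.3859, 0.3391]  P^+=[0.3672 -0.1354; -0.1354 0.4351]
step 2: x^-=[0.5385, 0.3391]  P^-=[0.4734 0.0564; 0.0564 0.5151]  H_jac=[0.8462 0.5329]  S=[0.8861]  K=[0.4860; 0.3637]  nu=[0.4737]  x^+=[0.7686, 0.5114]  P^+=[0.2641 -0.1002; -0.1002 0.3980]
step 3: x^-=[0.9988, 0.5114]  P^-=[0.3945 0.0749; 0.0749 0.4780]  H_jac=[0.8901 0.4557]  S=[0.8226]  K=[0.4684; 0.3458]  nu=[-0.0620]  x^+=[0.9697, 0.4899]  P^+=[0.2141 -0.0584; -0.0584 0.3796]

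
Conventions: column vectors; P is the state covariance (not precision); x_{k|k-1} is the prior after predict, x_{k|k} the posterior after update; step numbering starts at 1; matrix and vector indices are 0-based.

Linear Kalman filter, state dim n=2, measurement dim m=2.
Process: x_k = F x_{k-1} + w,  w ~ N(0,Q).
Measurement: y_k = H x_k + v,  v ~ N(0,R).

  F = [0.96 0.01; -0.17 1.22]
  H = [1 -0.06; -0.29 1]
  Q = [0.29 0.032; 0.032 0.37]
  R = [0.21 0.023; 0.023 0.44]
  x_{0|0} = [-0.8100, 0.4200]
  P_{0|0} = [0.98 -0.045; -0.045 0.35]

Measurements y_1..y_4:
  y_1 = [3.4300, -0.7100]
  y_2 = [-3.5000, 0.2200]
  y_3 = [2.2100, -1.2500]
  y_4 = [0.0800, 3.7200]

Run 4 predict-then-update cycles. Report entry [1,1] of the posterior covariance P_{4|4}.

step 1: x^-=[-0.7734, 0.6501]  P^-=[1.1923 -0.1763; -0.1763 0.9379]  S=[1.4269 -0.5584; -0.5584 1.5805]  K=[0.8283 -0.0377; 0.0951 0.6594]  nu=[4.2424, -1.5844]  x^+=[2.8003, 0.0087]  P^+=[0.1763 0.0536; 0.0536 0.3079]
step 2: x^-=[2.6884, -0.4655]  P^-=[0.4535 0.0697; 0.0697 0.8111]  S=[0.6581 -0.0863; -0.0863 1.2488]  K=[0.6825 -0.0024; 0.1160 0.6413]  nu=[-6.2163, 1.4651]  x^+=[-1.5577, -0.2471]  P^+=[0.1467 0.0572; 0.0572 0.3014]
step 3: x^-=[-1.4979, -0.0367]  P^-=[0.4263 0.0786; 0.0786 0.7992]  S=[0.6298 -0.0686; -0.0686 1.2294]  K=[0.6696 0.0007; 0.1182 0.6381]  nu=[3.7057, -1.6477]  x^+=[0.9820, -0.6500]  P^+=[0.1441 0.0575; 0.0575 0.3002]
step 4: x^-=[0.9362, -0.9600]  P^-=[0.4239 0.0794; 0.0794 0.7971]  S=[0.6273 -0.0670; -0.0670 1.2267]  K=[0.6683 0.0010; 0.1184 0.6375]  nu=[-0.9138, 4.9515]  x^+=[0.3305, 2.0883]  P^+=[0.1438 0.0575; 0.0575 0.2999]

P_post[1,1] = 0.2999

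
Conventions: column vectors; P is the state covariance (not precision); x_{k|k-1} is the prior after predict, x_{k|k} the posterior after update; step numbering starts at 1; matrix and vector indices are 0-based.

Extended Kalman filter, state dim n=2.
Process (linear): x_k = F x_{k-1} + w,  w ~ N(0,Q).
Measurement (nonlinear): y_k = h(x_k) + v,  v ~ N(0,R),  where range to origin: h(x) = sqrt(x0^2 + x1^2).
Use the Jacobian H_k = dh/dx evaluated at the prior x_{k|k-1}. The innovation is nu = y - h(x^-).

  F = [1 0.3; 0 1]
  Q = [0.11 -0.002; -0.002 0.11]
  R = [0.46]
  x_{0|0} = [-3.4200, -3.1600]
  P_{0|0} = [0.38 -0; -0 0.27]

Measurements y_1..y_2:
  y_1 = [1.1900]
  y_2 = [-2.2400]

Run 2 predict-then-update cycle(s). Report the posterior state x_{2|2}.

step 1: x^-=[-4.3680, -3.1600]  P^-=[0.5143 0.0790; 0.0790 0.3800]  H_jac=[-0.8102 -0.5861]  S=[1.0032]  K=[-0.4615; -0.2858]  nu=[-4.2012]  x^+=[-2.4291, -1.9592]  P^+=[0.3006 -0.0533; -0.0533 0.2980]
step 2: x^-=[-3.0168, -1.9592]  P^-=[0.4054 0.0341; 0.0341 0.4080]  H_jac=[-0.8387 -0.5446]  S=[0.8973]  K=[-0.3996; -0.2795]  nu=[-5.8372]  x^+=[-0.6842, -0.3276]  P^+=[0.2621 -0.0662; -0.0662 0.3379]

x_post = [-0.6842, -0.3276]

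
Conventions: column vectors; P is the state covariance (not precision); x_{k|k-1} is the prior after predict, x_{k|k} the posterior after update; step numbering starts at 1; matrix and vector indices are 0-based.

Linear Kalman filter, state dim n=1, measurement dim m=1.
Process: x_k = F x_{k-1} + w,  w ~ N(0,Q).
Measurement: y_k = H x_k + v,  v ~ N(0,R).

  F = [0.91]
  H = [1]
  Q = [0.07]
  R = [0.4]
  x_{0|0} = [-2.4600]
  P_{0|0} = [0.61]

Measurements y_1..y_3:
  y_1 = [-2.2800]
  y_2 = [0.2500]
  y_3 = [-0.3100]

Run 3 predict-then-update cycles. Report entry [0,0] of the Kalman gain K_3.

step 1: x^-=[-2.2386]  P^-=[0.5751]  S=[0.9751]  K=[0.5898]  nu=[-0.0414]  x^+=[-2.2630]  P^+=[0.2359]
step 2: x^-=[-2.0593]  P^-=[0.2654]  S=[0.6654]  K=[0.3988]  nu=[2.3093]  x^+=[-1.1383]  P^+=[0.1595]
step 3: x^-=[-1.0359]  P^-=[0.2021]  S=[0.6021]  K=[0.3357]  nu=[0.7259]  x^+=[-0.7922]  P^+=[0.1343]

K[0,0] = 0.3357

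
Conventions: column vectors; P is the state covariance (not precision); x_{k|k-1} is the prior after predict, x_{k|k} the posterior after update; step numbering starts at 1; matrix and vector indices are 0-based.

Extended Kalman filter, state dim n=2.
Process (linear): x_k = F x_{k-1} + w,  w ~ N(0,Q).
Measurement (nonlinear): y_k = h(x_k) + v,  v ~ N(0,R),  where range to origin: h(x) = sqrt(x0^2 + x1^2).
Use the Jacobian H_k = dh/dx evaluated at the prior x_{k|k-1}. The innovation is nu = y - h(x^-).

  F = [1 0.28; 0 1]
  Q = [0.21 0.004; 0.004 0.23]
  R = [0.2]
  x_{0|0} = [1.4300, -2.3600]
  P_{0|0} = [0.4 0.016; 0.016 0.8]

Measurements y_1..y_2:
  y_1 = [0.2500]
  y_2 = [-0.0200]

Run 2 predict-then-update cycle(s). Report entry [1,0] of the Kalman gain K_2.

K[1,0] = -0.0112

step 1: x^-=[0.7692, -2.3600]  P^-=[0.6817 0.2440; 0.2440 1.0300]  H_jac=[0.3099 -0.9508]  S=[1.0528]  K=[-0.0197; -0.8584]  nu=[-2.2322]  x^+=[0.8132, -0.4439]  P^+=[0.6813 0.2262; 0.2262 0.2543]
step 2: x^-=[0.6889, -0.4439]  P^-=[1.0379 0.3014; 0.3014 0.4843]  H_jac=[0.8406 -0.5417]  S=[0.8010]  K=[0.8854; -0.0112]  nu=[-0.8395]  x^+=[-0.0544, -0.4345]  P^+=[0.4100 0.3093; 0.3093 0.4842]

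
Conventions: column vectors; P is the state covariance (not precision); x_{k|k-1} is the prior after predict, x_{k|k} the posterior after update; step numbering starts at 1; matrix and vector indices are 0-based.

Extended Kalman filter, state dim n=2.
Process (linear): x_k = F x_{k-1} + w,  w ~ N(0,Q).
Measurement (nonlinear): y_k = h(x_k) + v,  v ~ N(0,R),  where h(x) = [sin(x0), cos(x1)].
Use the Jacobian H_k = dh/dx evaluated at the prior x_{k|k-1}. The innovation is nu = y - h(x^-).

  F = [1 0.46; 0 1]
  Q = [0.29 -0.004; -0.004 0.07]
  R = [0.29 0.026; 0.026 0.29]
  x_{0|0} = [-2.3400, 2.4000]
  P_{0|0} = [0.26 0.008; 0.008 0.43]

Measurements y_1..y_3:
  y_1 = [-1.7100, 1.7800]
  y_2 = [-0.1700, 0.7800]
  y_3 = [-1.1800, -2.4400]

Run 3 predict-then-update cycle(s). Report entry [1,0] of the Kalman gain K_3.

K[1,0] = -0.1297

step 1: x^-=[-1.2360, 2.4000]  P^-=[0.6483 0.2018; 0.2018 0.5000]  H_jac=[0.3286 0.0000; 0.0000 -0.6755]  S=[0.3600 -0.0188; -0.0188 0.5181]  K=[0.5791 -0.2421; 0.1505 -0.6464]  nu=[-0.7655, 2.5174]  x^+=[-2.2887, 0.6576]  P^+=[0.4920 0.0816; 0.0816 0.2717]
step 2: x^-=[-1.9862, 0.6576]  P^-=[0.9146 0.2026; 0.2026 0.3417]  H_jac=[-0.4036 0.0000; 0.0000 -0.6112]  S=[0.4390 0.0760; 0.0760 0.4177]  K=[-0.8152 -0.1482; -0.1030 -0.4814]  nu=[0.7449, -0.0114]  x^+=[-2.5918, 0.5864]  P^+=[0.5953 0.1050; 0.1050 0.2328]
step 3: x^-=[-2.3221, 0.5864]  P^-=[1.0312 0.2081; 0.2081 0.3028]  H_jac=[-0.6826 0.0000; 0.0000 -0.5534]  S=[0.7704 0.1046; 0.1046 0.3827]  K=[-0.9064 -0.0532; -0.1297 -0.4023]  nu=[-0.4492, -3.2729]  x^+=[-1.7410, 1.9615]  P^+=[0.3871 0.0704; 0.0704 0.2169]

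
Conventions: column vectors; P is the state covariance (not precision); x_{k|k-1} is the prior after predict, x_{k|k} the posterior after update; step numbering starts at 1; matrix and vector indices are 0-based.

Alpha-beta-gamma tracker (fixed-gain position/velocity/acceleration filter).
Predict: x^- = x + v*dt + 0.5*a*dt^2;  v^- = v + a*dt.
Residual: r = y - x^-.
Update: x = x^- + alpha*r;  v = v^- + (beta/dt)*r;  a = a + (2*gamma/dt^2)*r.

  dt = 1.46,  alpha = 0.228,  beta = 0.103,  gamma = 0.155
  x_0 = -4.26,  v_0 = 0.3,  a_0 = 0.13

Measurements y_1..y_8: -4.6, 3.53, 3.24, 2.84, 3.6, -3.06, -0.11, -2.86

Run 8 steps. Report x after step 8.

x_post = -0.9112

step 1: x_pred=-3.6834  r=-0.9166  x^+=-3.8924  v^+=0.4251  a^+=-0.0033
step 2: x_pred=-3.2752  r=6.8052  x^+=-1.7236  v^+=0.9004  a^+=0.9864
step 3: x_pred=0.6423  r=2.5977  x^+=1.2346  v^+=2.5238  a^+=1.3642
step 4: x_pred=6.3733  r=-3.5333  x^+=5.5677  v^+=4.2663  a^+=0.8503
step 5: x_pred=12.7027  r=-9.1027  x^+=10.6273  v^+=4.8656  a^+=-0.4735
step 6: x_pred=17.2264  r=-20.2864  x^+=12.6011  v^+=2.7431  a^+=-3.4237
step 7: x_pred=12.9570  r=-13.0670  x^+=9.9778  v^+=-3.1774  a^+=-5.3241
step 8: x_pred=-0.3357  r=-2.5243  x^+=-0.9112  v^+=-11.1287  a^+=-5.6912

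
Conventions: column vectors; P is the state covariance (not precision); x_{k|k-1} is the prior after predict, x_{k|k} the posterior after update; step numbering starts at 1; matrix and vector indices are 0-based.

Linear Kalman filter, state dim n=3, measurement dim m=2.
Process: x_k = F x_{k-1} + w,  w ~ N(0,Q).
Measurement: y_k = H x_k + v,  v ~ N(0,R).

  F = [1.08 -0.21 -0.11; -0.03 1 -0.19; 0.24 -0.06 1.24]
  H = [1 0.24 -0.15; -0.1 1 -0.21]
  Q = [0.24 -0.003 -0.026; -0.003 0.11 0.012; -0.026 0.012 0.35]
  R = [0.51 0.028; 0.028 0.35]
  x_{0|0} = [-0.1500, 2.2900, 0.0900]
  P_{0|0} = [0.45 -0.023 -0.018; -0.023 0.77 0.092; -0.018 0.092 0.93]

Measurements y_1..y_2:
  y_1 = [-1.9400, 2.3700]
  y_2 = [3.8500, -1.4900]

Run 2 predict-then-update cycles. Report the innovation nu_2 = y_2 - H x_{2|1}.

step 1: x^-=[-0.6528, 2.2774, -0.0618]  P^-=[0.8290 -0.1876 -0.0708; -0.1876 0.8802 -0.1455; -0.0708 -0.1455 1.7849]  S=[1.3716 0.0724; 0.0724 1.4129]  K=[0.5905 -0.2112; -0.0016 0.6580; -0.2538 -0.3503]  nu=[-1.8430, 0.0143]  x^+=[-1.7442, 2.2898, 0.4010]  P^+=[0.3058 -0.0181 0.0413; -0.0181 0.2687 0.1916; 0.0413 0.1916 1.5104]
step 2: x^-=[-2.4087, 2.2659, -0.0588]  P^-=[0.6341 -0.0792 -0.1417; -0.0792 0.3622 -0.1302; -0.1417 -0.1302 2.6875]  S=[1.2392 0.1126; 0.1126 0.9017]  K=[0.5309 -0.1915; -0.0183 0.4431; -0.4008 -0.7046]  nu=[5.7060, -4.0092]  x^+=[1.3881, 0.3851, 0.4788]  P^+=[0.2747 -0.0176 0.0338; -0.0176 0.1866 0.1608; 0.0338 0.1608 1.9772]

innov = [5.7060, -4.0092]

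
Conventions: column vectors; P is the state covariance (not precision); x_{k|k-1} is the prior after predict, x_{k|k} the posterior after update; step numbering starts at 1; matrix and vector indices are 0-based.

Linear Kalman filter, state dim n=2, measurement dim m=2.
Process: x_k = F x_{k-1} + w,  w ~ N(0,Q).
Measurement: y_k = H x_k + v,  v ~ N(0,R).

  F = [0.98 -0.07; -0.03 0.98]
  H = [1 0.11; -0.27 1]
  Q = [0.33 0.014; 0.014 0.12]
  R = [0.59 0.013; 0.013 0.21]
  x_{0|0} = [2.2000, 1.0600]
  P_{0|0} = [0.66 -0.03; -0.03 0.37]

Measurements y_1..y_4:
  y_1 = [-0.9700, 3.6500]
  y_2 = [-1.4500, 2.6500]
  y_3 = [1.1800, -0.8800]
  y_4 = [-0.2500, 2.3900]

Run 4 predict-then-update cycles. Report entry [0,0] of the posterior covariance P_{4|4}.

P_post[0,0] = 0.2819

step 1: x^-=[2.0818, 0.9728]  P^-=[0.9698 -0.0597; -0.0597 0.4777]  S=[1.5524 -0.2542; -0.2542 0.7906]  K=[0.5847 -0.2187; 0.1031 0.6577]  nu=[-3.1588, 3.2393]  x^+=[-0.4734, 2.7777]  P^+=[0.3363 0.0525; 0.0525 0.1536]
step 2: x^-=[-0.6584, 2.7364]  P^-=[0.6466 0.0441; 0.0441 0.2648]  S=[1.2495 -0.0897; -0.0897 0.4981]  K=[0.5091 -0.1703; 0.0963 0.5250]  nu=[-1.0926, -0.2641]  x^+=[-1.1697, 2.4925]  P^+=[0.2927 0.0499; 0.0499 0.1250]
step 3: x^-=[-1.3208, 2.4777]  P^-=[0.6049 0.0448; 0.0448 0.2373]  S=[1.2076 -0.0807; -0.0807 0.4672]  K=[0.4937 -0.1683; 0.0920 0.4980]  nu=[2.2282, -3.7143]  x^+=[0.4045, 0.8331]  P^+=[0.2839 0.0477; 0.0477 0.1187]
step 4: x^-=[0.3381, 0.8043]  P^-=[0.5967 0.0434; 0.0434 0.2314]  S=[1.1990 -0.0805; -0.0805 0.4614]  K=[0.4902 -0.1695; 0.0905 0.4918]  nu=[-0.6765, 1.6769]  x^+=[-0.2778, 1.5679]  P^+=[0.2819 0.0469; 0.0469 0.1171]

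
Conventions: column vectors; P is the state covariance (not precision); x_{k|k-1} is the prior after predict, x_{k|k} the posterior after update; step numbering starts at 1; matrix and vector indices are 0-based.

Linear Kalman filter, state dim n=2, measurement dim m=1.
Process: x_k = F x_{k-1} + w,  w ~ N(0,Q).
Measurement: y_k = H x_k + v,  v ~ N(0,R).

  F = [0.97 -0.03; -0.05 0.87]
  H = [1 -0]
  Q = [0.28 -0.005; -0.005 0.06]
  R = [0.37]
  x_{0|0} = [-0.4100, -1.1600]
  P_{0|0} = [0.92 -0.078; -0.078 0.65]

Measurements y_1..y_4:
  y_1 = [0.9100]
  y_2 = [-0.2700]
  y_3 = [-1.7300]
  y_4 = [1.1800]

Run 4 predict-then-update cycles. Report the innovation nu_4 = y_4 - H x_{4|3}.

innov = [2.0672]

step 1: x^-=[-0.3629, -0.9887]  P^-=[1.1508 -0.1325; -0.1325 0.5611]  S=[1.5208]  K=[0.7567; -0.0871]  nu=[1.2729]  x^+=[0.6003, -1.0996]  P^+=[0.2800 -0.0322; -0.0322 0.5495]
step 2: x^-=[0.6153, -0.9867]  P^-=[0.5458 -0.0602; -0.0602 0.4794]  S=[0.9158]  K=[0.5960; -0.0657]  nu=[-0.8853]  x^+=[0.0877, -0.9285]  P^+=[0.2205 -0.0243; -0.0243 0.4755]
step 3: x^-=[0.1129, -0.8122]  P^-=[0.4893 -0.0487; -0.0487 0.4226]  S=[0.8593]  K=[0.5694; -0.0566]  nu=[-1.8429]  x^+=[-0.9365, -0.7078]  P^+=[0.2107 -0.0210; -0.0210 0.4198]
step 4: x^-=[-0.8872, -0.5690]  P^-=[0.4798 -0.0439; -0.0439 0.3801]  S=[0.8498]  K=[0.5646; -0.0516]  nu=[2.0672]  x^+=[0.2800, -0.6757]  P^+=[0.2089 -0.0191; -0.0191 0.3778]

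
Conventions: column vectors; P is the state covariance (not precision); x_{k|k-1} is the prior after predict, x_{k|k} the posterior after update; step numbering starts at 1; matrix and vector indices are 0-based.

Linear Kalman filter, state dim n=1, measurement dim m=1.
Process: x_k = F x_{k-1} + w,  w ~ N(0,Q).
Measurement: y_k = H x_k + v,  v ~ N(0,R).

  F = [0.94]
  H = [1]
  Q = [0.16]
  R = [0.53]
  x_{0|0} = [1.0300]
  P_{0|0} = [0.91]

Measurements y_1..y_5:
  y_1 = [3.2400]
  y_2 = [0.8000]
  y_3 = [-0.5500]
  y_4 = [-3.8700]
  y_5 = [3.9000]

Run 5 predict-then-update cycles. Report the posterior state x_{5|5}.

x_post = [0.8707]

step 1: x^-=[0.9682]  P^-=[0.9641]  S=[1.4941]  K=[0.6453]  nu=[2.2718]  x^+=[2.4341]  P^+=[0.3420]
step 2: x^-=[2.2881]  P^-=[0.4622]  S=[0.9922]  K=[0.4658]  nu=[-1.4881]  x^+=[1.5949]  P^+=[0.2469]
step 3: x^-=[1.4992]  P^-=[0.3781]  S=[0.9081]  K=[0.4164]  nu=[-2.0492]  x^+=[0.6459]  P^+=[0.2207]
step 4: x^-=[0.6072]  P^-=[0.3550]  S=[0.8850]  K=[0.4011]  nu=[-4.4772]  x^+=[-1.1888]  P^+=[0.2126]
step 5: x^-=[-1.1174]  P^-=[0.3479]  S=[0.8779]  K=[0.3963]  nu=[5.0174]  x^+=[0.8707]  P^+=[0.2100]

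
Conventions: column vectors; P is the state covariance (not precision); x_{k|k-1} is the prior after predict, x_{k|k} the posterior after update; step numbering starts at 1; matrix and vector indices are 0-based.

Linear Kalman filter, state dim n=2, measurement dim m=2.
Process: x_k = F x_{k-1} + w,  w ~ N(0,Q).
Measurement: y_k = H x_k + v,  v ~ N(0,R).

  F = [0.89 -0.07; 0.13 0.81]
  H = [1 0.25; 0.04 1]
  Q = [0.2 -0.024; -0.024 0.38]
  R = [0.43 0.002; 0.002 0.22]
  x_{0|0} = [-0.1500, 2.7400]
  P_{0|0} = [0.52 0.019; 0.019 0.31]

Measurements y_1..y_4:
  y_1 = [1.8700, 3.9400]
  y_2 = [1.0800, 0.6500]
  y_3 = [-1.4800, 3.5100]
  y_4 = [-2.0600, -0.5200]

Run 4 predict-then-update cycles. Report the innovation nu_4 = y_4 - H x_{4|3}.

step 1: x^-=[-0.3253, 2.1999]  P^-=[0.6110 0.0321; 0.0321 0.5962]  S=[1.0944 0.2079; 0.2079 0.8197]  K=[0.5806 -0.0783; 0.0284 0.7216]  nu=[1.6453, 1.7531]  x^+=[0.4927, 3.5118]  P^+=[0.2561 -0.0263; -0.0263 0.1599]
step 2: x^-=[0.1927, 2.9086]  P^-=[0.4069 -0.0222; -0.0222 0.4837]  S=[0.8560 0.1168; 0.1168 0.7026]  K=[0.4809 -0.0883; 0.0221 0.6835]  nu=[0.1602, -2.2663]  x^+=[0.4699, 1.3631]  P^+=[0.2134 -0.0270; -0.0270 0.1515]
step 3: x^-=[0.3228, 1.1652]  P^-=[0.3731 -0.0271; -0.0271 0.4773]  S=[0.8194 0.1089; 0.1089 0.6957]  K=[0.4590 -0.0893; 0.0220 0.6810]  nu=[-2.0941, 2.3319]  x^+=[-0.8466, 2.7071]  P^+=[0.2039 -0.0269; -0.0269 0.1509]
step 4: x^-=[-0.9430, 2.0827]  P^-=[0.3656 -0.0281; -0.0281 0.4768]  S=[0.8113 0.1074; 0.1074 0.6952]  K=[0.4538 -0.0895; 0.0221 0.6809]  nu=[-1.6377, -2.5650]  x^+=[-1.4565, 0.3000]  P^+=[0.2017 -0.0269; -0.0269 0.1509]

innov = [-1.6377, -2.5650]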